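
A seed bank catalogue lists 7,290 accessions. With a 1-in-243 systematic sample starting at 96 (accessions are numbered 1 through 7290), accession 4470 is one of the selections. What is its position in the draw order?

k = 243
position = (4470 − 96)/243 + 1 = 4374/243 + 1 = 18 + 1 = 19

19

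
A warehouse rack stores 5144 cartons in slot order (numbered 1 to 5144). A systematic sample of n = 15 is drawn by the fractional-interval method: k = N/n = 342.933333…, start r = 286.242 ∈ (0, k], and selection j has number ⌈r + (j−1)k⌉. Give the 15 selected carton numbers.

287, 630, 973, 1316, 1658, 2001, 2344, 2687, 3030, 3373, 3716, 4059, 4402, 4745, 5088

j=1: r + 0k = 286.242 → ⌈·⌉ = 287
j=2: r + 1k = 629.175333… → ⌈·⌉ = 630
j=3: r + 2k = 972.108666… → ⌈·⌉ = 973
j=4: r + 3k = 1315.042 → ⌈·⌉ = 1316
j=5: r + 4k = 1657.975333… → ⌈·⌉ = 1658
j=6: r + 5k = 2000.908666… → ⌈·⌉ = 2001
j=7: r + 6k = 2343.842 → ⌈·⌉ = 2344
j=8: r + 7k = 2686.775333… → ⌈·⌉ = 2687
j=9: r + 8k = 3029.708666… → ⌈·⌉ = 3030
j=10: r + 9k = 3372.642 → ⌈·⌉ = 3373
j=11: r + 10k = 3715.575333… → ⌈·⌉ = 3716
j=12: r + 11k = 4058.508666… → ⌈·⌉ = 4059
j=13: r + 12k = 4401.442 → ⌈·⌉ = 4402
j=14: r + 13k = 4744.375333… → ⌈·⌉ = 4745
j=15: r + 14k = 5087.308666… → ⌈·⌉ = 5088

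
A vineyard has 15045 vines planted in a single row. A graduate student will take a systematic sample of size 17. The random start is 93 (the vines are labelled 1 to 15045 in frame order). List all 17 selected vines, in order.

93, 978, 1863, 2748, 3633, 4518, 5403, 6288, 7173, 8058, 8943, 9828, 10713, 11598, 12483, 13368, 14253

k = N/n = 15045/17 = 885
vine 1: 93
vine 2: 93 + 885 = 978
vine 3: 978 + 885 = 1863
vine 4: 1863 + 885 = 2748
vine 5: 2748 + 885 = 3633
vine 6: 3633 + 885 = 4518
vine 7: 4518 + 885 = 5403
vine 8: 5403 + 885 = 6288
vine 9: 6288 + 885 = 7173
vine 10: 7173 + 885 = 8058
vine 11: 8058 + 885 = 8943
vine 12: 8943 + 885 = 9828
vine 13: 9828 + 885 = 10713
vine 14: 10713 + 885 = 11598
vine 15: 11598 + 885 = 12483
vine 16: 12483 + 885 = 13368
vine 17: 13368 + 885 = 14253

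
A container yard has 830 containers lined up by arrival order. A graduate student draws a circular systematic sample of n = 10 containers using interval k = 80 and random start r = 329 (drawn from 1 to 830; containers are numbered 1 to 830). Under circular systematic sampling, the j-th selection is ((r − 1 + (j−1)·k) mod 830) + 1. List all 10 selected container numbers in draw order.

Selection 1: 329
Selection 2: 329 + 80 = 409
Selection 3: 409 + 80 = 489
Selection 4: 489 + 80 = 569
Selection 5: 569 + 80 = 649
Selection 6: 649 + 80 = 729
Selection 7: 729 + 80 = 809
Selection 8: 809 + 80 = 889 → 889 − 830 = 59
Selection 9: 59 + 80 = 139
Selection 10: 139 + 80 = 219

329, 409, 489, 569, 649, 729, 809, 59, 139, 219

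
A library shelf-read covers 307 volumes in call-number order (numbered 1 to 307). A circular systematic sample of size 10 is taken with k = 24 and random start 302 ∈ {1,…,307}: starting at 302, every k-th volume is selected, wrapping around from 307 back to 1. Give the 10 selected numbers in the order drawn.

302, 19, 43, 67, 91, 115, 139, 163, 187, 211

Selection 1: 302
Selection 2: 302 + 24 = 326 → 326 − 307 = 19
Selection 3: 19 + 24 = 43
Selection 4: 43 + 24 = 67
Selection 5: 67 + 24 = 91
Selection 6: 91 + 24 = 115
Selection 7: 115 + 24 = 139
Selection 8: 139 + 24 = 163
Selection 9: 163 + 24 = 187
Selection 10: 187 + 24 = 211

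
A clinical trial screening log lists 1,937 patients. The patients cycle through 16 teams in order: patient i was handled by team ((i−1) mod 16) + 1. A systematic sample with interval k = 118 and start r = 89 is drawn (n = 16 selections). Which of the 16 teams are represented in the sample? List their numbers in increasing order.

Consecutive selections differ by k = 118, so their team numbers differ by 118 mod 16 = 6.
gcd(118, 16) = 2, so the sample visits 16/2 = 8 distinct residues mod 16.
Start 89 is team 9; the teams hit are 1, 3, 5, 7, 9, 11, 13, 15.

1, 3, 5, 7, 9, 11, 13, 15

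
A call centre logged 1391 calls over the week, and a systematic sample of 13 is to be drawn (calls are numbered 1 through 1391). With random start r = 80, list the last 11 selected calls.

k = N/n = 1391/13 = 107
3rd selection = 80 + 2×107 = 294
4th: 294 + 107 = 401
5th: 401 + 107 = 508
6th: 508 + 107 = 615
7th: 615 + 107 = 722
8th: 722 + 107 = 829
9th: 829 + 107 = 936
10th: 936 + 107 = 1043
11th: 1043 + 107 = 1150
12th: 1150 + 107 = 1257
13th: 1257 + 107 = 1364

294, 401, 508, 615, 722, 829, 936, 1043, 1150, 1257, 1364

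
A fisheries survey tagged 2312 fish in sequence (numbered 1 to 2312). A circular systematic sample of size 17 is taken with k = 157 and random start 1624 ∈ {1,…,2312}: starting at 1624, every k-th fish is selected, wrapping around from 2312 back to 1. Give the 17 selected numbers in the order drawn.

1624, 1781, 1938, 2095, 2252, 97, 254, 411, 568, 725, 882, 1039, 1196, 1353, 1510, 1667, 1824

Selection 1: 1624
Selection 2: 1624 + 157 = 1781
Selection 3: 1781 + 157 = 1938
Selection 4: 1938 + 157 = 2095
Selection 5: 2095 + 157 = 2252
Selection 6: 2252 + 157 = 2409 → 2409 − 2312 = 97
Selection 7: 97 + 157 = 254
Selection 8: 254 + 157 = 411
Selection 9: 411 + 157 = 568
Selection 10: 568 + 157 = 725
Selection 11: 725 + 157 = 882
Selection 12: 882 + 157 = 1039
Selection 13: 1039 + 157 = 1196
Selection 14: 1196 + 157 = 1353
Selection 15: 1353 + 157 = 1510
Selection 16: 1510 + 157 = 1667
Selection 17: 1667 + 157 = 1824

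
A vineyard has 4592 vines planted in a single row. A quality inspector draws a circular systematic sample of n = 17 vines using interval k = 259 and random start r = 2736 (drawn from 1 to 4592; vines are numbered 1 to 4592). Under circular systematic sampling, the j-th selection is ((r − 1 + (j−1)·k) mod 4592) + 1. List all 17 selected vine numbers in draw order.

Selection 1: 2736
Selection 2: 2736 + 259 = 2995
Selection 3: 2995 + 259 = 3254
Selection 4: 3254 + 259 = 3513
Selection 5: 3513 + 259 = 3772
Selection 6: 3772 + 259 = 4031
Selection 7: 4031 + 259 = 4290
Selection 8: 4290 + 259 = 4549
Selection 9: 4549 + 259 = 4808 → 4808 − 4592 = 216
Selection 10: 216 + 259 = 475
Selection 11: 475 + 259 = 734
Selection 12: 734 + 259 = 993
Selection 13: 993 + 259 = 1252
Selection 14: 1252 + 259 = 1511
Selection 15: 1511 + 259 = 1770
Selection 16: 1770 + 259 = 2029
Selection 17: 2029 + 259 = 2288

2736, 2995, 3254, 3513, 3772, 4031, 4290, 4549, 216, 475, 734, 993, 1252, 1511, 1770, 2029, 2288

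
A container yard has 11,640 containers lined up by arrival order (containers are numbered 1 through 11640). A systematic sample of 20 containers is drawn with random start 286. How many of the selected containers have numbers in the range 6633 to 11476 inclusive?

9

k = 11640/20 = 582
First selection ≥ 6633: 286 + ⌈(6633−286)/582⌉·582 = 286 + 11×582 = 6688
Last selection ≤ 11476: 286 + ⌊(11476−286)/582⌋·582 = 286 + 19×582 = 11344
Count = 19 − 11 + 1 = 9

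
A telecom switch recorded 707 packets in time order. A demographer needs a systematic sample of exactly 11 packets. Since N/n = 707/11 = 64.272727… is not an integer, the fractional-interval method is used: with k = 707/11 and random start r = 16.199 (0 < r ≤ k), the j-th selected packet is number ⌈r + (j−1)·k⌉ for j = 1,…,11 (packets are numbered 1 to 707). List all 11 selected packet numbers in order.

17, 81, 145, 210, 274, 338, 402, 467, 531, 595, 659

j=1: r + 0k = 16.199 → ⌈·⌉ = 17
j=2: r + 1k = 80.471727… → ⌈·⌉ = 81
j=3: r + 2k = 144.744454… → ⌈·⌉ = 145
j=4: r + 3k = 209.017181… → ⌈·⌉ = 210
j=5: r + 4k = 273.289909… → ⌈·⌉ = 274
j=6: r + 5k = 337.562636… → ⌈·⌉ = 338
j=7: r + 6k = 401.835363… → ⌈·⌉ = 402
j=8: r + 7k = 466.108090… → ⌈·⌉ = 467
j=9: r + 8k = 530.380818… → ⌈·⌉ = 531
j=10: r + 9k = 594.653545… → ⌈·⌉ = 595
j=11: r + 10k = 658.926272… → ⌈·⌉ = 659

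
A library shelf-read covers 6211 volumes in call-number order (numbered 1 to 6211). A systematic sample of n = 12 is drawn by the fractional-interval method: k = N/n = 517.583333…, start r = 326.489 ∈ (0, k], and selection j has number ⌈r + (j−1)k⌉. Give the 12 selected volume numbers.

j=1: r + 0k = 326.489 → ⌈·⌉ = 327
j=2: r + 1k = 844.072333… → ⌈·⌉ = 845
j=3: r + 2k = 1361.655666… → ⌈·⌉ = 1362
j=4: r + 3k = 1879.239 → ⌈·⌉ = 1880
j=5: r + 4k = 2396.822333… → ⌈·⌉ = 2397
j=6: r + 5k = 2914.405666… → ⌈·⌉ = 2915
j=7: r + 6k = 3431.989 → ⌈·⌉ = 3432
j=8: r + 7k = 3949.572333… → ⌈·⌉ = 3950
j=9: r + 8k = 4467.155666… → ⌈·⌉ = 4468
j=10: r + 9k = 4984.739 → ⌈·⌉ = 4985
j=11: r + 10k = 5502.322333… → ⌈·⌉ = 5503
j=12: r + 11k = 6019.905666… → ⌈·⌉ = 6020

327, 845, 1362, 1880, 2397, 2915, 3432, 3950, 4468, 4985, 5503, 6020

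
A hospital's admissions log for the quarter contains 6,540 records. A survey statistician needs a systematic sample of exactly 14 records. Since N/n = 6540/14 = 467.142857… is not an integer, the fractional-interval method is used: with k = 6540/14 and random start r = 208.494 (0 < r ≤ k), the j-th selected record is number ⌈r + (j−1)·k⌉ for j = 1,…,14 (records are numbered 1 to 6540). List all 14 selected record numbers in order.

j=1: r + 0k = 208.494 → ⌈·⌉ = 209
j=2: r + 1k = 675.636857… → ⌈·⌉ = 676
j=3: r + 2k = 1142.779714… → ⌈·⌉ = 1143
j=4: r + 3k = 1609.922571… → ⌈·⌉ = 1610
j=5: r + 4k = 2077.065428… → ⌈·⌉ = 2078
j=6: r + 5k = 2544.208285… → ⌈·⌉ = 2545
j=7: r + 6k = 3011.351142… → ⌈·⌉ = 3012
j=8: r + 7k = 3478.494 → ⌈·⌉ = 3479
j=9: r + 8k = 3945.636857… → ⌈·⌉ = 3946
j=10: r + 9k = 4412.779714… → ⌈·⌉ = 4413
j=11: r + 10k = 4879.922571… → ⌈·⌉ = 4880
j=12: r + 11k = 5347.065428… → ⌈·⌉ = 5348
j=13: r + 12k = 5814.208285… → ⌈·⌉ = 5815
j=14: r + 13k = 6281.351142… → ⌈·⌉ = 6282

209, 676, 1143, 1610, 2078, 2545, 3012, 3479, 3946, 4413, 4880, 5348, 5815, 6282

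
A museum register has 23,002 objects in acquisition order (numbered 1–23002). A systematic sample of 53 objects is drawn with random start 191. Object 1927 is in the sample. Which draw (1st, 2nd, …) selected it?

k = 23002/53 = 434
position = (1927 − 191)/434 + 1 = 1736/434 + 1 = 4 + 1 = 5

5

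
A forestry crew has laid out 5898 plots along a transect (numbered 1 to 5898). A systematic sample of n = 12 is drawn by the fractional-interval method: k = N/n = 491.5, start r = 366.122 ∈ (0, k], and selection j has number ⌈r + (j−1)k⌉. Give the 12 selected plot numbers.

j=1: r + 0k = 366.122 → ⌈·⌉ = 367
j=2: r + 1k = 857.622 → ⌈·⌉ = 858
j=3: r + 2k = 1349.122 → ⌈·⌉ = 1350
j=4: r + 3k = 1840.622 → ⌈·⌉ = 1841
j=5: r + 4k = 2332.122 → ⌈·⌉ = 2333
j=6: r + 5k = 2823.622 → ⌈·⌉ = 2824
j=7: r + 6k = 3315.122 → ⌈·⌉ = 3316
j=8: r + 7k = 3806.622 → ⌈·⌉ = 3807
j=9: r + 8k = 4298.122 → ⌈·⌉ = 4299
j=10: r + 9k = 4789.622 → ⌈·⌉ = 4790
j=11: r + 10k = 5281.122 → ⌈·⌉ = 5282
j=12: r + 11k = 5772.622 → ⌈·⌉ = 5773

367, 858, 1350, 1841, 2333, 2824, 3316, 3807, 4299, 4790, 5282, 5773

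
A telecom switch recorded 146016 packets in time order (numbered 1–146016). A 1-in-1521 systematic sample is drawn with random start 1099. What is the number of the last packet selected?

145594

k = 1521
96th selection = r + (96−1)·k = 1099 + 95×1521 = 1099 + 144495 = 145594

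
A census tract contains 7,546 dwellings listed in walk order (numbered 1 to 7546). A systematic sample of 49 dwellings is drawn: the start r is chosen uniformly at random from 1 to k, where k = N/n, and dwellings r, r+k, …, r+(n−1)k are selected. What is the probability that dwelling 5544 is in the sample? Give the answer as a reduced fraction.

1/154

k = 7546/49 = 154.
Dwelling 5544 is selected iff r ≡ 5544 (mod 154); exactly one such r in {1,…,154}.
Inclusion probability = 1/154.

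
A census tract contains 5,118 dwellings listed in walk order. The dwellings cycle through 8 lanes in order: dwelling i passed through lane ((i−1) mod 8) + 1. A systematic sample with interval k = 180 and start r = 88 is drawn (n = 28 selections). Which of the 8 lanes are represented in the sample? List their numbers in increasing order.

4, 8

Consecutive selections differ by k = 180, so their lane numbers differ by 180 mod 8 = 4.
gcd(180, 8) = 4, so the sample visits 8/4 = 2 distinct residues mod 8.
Start 88 is lane 8; the lanes hit are 4, 8.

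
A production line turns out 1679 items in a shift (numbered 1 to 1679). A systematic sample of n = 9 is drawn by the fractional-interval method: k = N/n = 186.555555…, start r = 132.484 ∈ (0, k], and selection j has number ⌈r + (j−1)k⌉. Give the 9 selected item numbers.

133, 320, 506, 693, 879, 1066, 1252, 1439, 1625

j=1: r + 0k = 132.484 → ⌈·⌉ = 133
j=2: r + 1k = 319.039555… → ⌈·⌉ = 320
j=3: r + 2k = 505.595111… → ⌈·⌉ = 506
j=4: r + 3k = 692.150666… → ⌈·⌉ = 693
j=5: r + 4k = 878.706222… → ⌈·⌉ = 879
j=6: r + 5k = 1065.261777… → ⌈·⌉ = 1066
j=7: r + 6k = 1251.817333… → ⌈·⌉ = 1252
j=8: r + 7k = 1438.372888… → ⌈·⌉ = 1439
j=9: r + 8k = 1624.928444… → ⌈·⌉ = 1625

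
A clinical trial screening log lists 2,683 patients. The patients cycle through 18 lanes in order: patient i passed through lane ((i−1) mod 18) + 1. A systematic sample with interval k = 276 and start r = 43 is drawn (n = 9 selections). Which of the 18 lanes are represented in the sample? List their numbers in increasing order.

Consecutive selections differ by k = 276, so their lane numbers differ by 276 mod 18 = 6.
gcd(276, 18) = 6, so the sample visits 18/6 = 3 distinct residues mod 18.
Start 43 is lane 7; the lanes hit are 1, 7, 13.

1, 7, 13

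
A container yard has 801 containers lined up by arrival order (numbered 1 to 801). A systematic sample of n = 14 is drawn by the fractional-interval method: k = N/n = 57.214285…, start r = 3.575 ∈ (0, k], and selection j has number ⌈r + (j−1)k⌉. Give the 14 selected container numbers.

4, 61, 119, 176, 233, 290, 347, 405, 462, 519, 576, 633, 691, 748

j=1: r + 0k = 3.575 → ⌈·⌉ = 4
j=2: r + 1k = 60.789285… → ⌈·⌉ = 61
j=3: r + 2k = 118.003571… → ⌈·⌉ = 119
j=4: r + 3k = 175.217857… → ⌈·⌉ = 176
j=5: r + 4k = 232.432142… → ⌈·⌉ = 233
j=6: r + 5k = 289.646428… → ⌈·⌉ = 290
j=7: r + 6k = 346.860714… → ⌈·⌉ = 347
j=8: r + 7k = 404.075 → ⌈·⌉ = 405
j=9: r + 8k = 461.289285… → ⌈·⌉ = 462
j=10: r + 9k = 518.503571… → ⌈·⌉ = 519
j=11: r + 10k = 575.717857… → ⌈·⌉ = 576
j=12: r + 11k = 632.932142… → ⌈·⌉ = 633
j=13: r + 12k = 690.146428… → ⌈·⌉ = 691
j=14: r + 13k = 747.360714… → ⌈·⌉ = 748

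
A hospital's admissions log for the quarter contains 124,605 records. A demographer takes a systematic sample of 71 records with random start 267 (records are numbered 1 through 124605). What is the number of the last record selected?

k = 124605/71 = 1755
71st selection = r + (71−1)·k = 267 + 70×1755 = 267 + 122850 = 123117

123117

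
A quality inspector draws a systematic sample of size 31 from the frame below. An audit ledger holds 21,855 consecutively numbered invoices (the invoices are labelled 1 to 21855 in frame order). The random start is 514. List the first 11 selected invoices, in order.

514, 1219, 1924, 2629, 3334, 4039, 4744, 5449, 6154, 6859, 7564

k = N/n = 21855/31 = 705
invoice 1: 514
invoice 2: 514 + 705 = 1219
invoice 3: 1219 + 705 = 1924
invoice 4: 1924 + 705 = 2629
invoice 5: 2629 + 705 = 3334
invoice 6: 3334 + 705 = 4039
invoice 7: 4039 + 705 = 4744
invoice 8: 4744 + 705 = 5449
invoice 9: 5449 + 705 = 6154
invoice 10: 6154 + 705 = 6859
invoice 11: 6859 + 705 = 7564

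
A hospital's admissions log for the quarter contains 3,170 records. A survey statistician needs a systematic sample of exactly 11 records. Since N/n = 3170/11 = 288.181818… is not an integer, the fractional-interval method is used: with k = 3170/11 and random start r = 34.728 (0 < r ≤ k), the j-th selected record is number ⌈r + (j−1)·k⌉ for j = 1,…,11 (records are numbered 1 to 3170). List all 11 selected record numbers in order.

35, 323, 612, 900, 1188, 1476, 1764, 2053, 2341, 2629, 2917

j=1: r + 0k = 34.728 → ⌈·⌉ = 35
j=2: r + 1k = 322.909818… → ⌈·⌉ = 323
j=3: r + 2k = 611.091636… → ⌈·⌉ = 612
j=4: r + 3k = 899.273454… → ⌈·⌉ = 900
j=5: r + 4k = 1187.455272… → ⌈·⌉ = 1188
j=6: r + 5k = 1475.637090… → ⌈·⌉ = 1476
j=7: r + 6k = 1763.818909… → ⌈·⌉ = 1764
j=8: r + 7k = 2052.000727… → ⌈·⌉ = 2053
j=9: r + 8k = 2340.182545… → ⌈·⌉ = 2341
j=10: r + 9k = 2628.364363… → ⌈·⌉ = 2629
j=11: r + 10k = 2916.546181… → ⌈·⌉ = 2917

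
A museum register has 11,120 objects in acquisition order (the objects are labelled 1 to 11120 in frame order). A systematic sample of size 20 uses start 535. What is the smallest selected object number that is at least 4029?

k = 11120/20 = 556
Steps past start: ⌈(4029 − 535)/556⌉ = ⌈3494/556⌉ = 7
Selected object: 535 + 7×556 = 4427

4427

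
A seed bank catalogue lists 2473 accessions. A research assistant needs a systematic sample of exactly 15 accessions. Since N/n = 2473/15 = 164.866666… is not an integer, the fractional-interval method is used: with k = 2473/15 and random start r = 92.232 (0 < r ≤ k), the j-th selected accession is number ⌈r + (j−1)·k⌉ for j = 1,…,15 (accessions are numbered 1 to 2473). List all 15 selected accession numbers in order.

93, 258, 422, 587, 752, 917, 1082, 1247, 1412, 1577, 1741, 1906, 2071, 2236, 2401

j=1: r + 0k = 92.232 → ⌈·⌉ = 93
j=2: r + 1k = 257.098666… → ⌈·⌉ = 258
j=3: r + 2k = 421.965333… → ⌈·⌉ = 422
j=4: r + 3k = 586.832 → ⌈·⌉ = 587
j=5: r + 4k = 751.698666… → ⌈·⌉ = 752
j=6: r + 5k = 916.565333… → ⌈·⌉ = 917
j=7: r + 6k = 1081.432 → ⌈·⌉ = 1082
j=8: r + 7k = 1246.298666… → ⌈·⌉ = 1247
j=9: r + 8k = 1411.165333… → ⌈·⌉ = 1412
j=10: r + 9k = 1576.032 → ⌈·⌉ = 1577
j=11: r + 10k = 1740.898666… → ⌈·⌉ = 1741
j=12: r + 11k = 1905.765333… → ⌈·⌉ = 1906
j=13: r + 12k = 2070.632 → ⌈·⌉ = 2071
j=14: r + 13k = 2235.498666… → ⌈·⌉ = 2236
j=15: r + 14k = 2400.365333… → ⌈·⌉ = 2401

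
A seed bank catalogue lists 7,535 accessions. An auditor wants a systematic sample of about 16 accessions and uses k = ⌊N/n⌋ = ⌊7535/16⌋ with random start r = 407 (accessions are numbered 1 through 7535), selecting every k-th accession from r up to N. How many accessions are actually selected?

k = ⌊7535/16⌋ = 470
Achieved size = ⌊(7535 − 407)/470⌋ + 1 = ⌊7128/470⌋ + 1 = 15 + 1 = 16
(last selection: 407 + 15×470 = 7457 ≤ 7535; next would be 7927 > 7535)

16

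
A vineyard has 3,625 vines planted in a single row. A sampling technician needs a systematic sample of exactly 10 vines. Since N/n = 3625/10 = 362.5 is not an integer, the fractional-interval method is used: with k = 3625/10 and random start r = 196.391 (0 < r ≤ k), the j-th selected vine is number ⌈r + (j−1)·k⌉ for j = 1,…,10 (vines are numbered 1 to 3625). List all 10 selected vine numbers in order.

197, 559, 922, 1284, 1647, 2009, 2372, 2734, 3097, 3459

j=1: r + 0k = 196.391 → ⌈·⌉ = 197
j=2: r + 1k = 558.891 → ⌈·⌉ = 559
j=3: r + 2k = 921.391 → ⌈·⌉ = 922
j=4: r + 3k = 1283.891 → ⌈·⌉ = 1284
j=5: r + 4k = 1646.391 → ⌈·⌉ = 1647
j=6: r + 5k = 2008.891 → ⌈·⌉ = 2009
j=7: r + 6k = 2371.391 → ⌈·⌉ = 2372
j=8: r + 7k = 2733.891 → ⌈·⌉ = 2734
j=9: r + 8k = 3096.391 → ⌈·⌉ = 3097
j=10: r + 9k = 3458.891 → ⌈·⌉ = 3459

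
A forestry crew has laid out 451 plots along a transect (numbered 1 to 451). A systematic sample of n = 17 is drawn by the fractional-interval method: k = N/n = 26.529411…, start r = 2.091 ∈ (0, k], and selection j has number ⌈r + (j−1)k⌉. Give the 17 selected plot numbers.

3, 29, 56, 82, 109, 135, 162, 188, 215, 241, 268, 294, 321, 347, 374, 401, 427

j=1: r + 0k = 2.091 → ⌈·⌉ = 3
j=2: r + 1k = 28.620411… → ⌈·⌉ = 29
j=3: r + 2k = 55.149823… → ⌈·⌉ = 56
j=4: r + 3k = 81.679235… → ⌈·⌉ = 82
j=5: r + 4k = 108.208647… → ⌈·⌉ = 109
j=6: r + 5k = 134.738058… → ⌈·⌉ = 135
j=7: r + 6k = 161.267470… → ⌈·⌉ = 162
j=8: r + 7k = 187.796882… → ⌈·⌉ = 188
j=9: r + 8k = 214.326294… → ⌈·⌉ = 215
j=10: r + 9k = 240.855705… → ⌈·⌉ = 241
j=11: r + 10k = 267.385117… → ⌈·⌉ = 268
j=12: r + 11k = 293.914529… → ⌈·⌉ = 294
j=13: r + 12k = 320.443941… → ⌈·⌉ = 321
j=14: r + 13k = 346.973352… → ⌈·⌉ = 347
j=15: r + 14k = 373.502764… → ⌈·⌉ = 374
j=16: r + 15k = 400.032176… → ⌈·⌉ = 401
j=17: r + 16k = 426.561588… → ⌈·⌉ = 427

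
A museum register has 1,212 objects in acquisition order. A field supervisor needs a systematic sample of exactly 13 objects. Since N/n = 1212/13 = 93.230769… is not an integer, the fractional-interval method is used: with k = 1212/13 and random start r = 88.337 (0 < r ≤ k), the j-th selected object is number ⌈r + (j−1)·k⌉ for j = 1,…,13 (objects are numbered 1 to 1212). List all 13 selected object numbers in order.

j=1: r + 0k = 88.337 → ⌈·⌉ = 89
j=2: r + 1k = 181.567769… → ⌈·⌉ = 182
j=3: r + 2k = 274.798538… → ⌈·⌉ = 275
j=4: r + 3k = 368.029307… → ⌈·⌉ = 369
j=5: r + 4k = 461.260076… → ⌈·⌉ = 462
j=6: r + 5k = 554.490846… → ⌈·⌉ = 555
j=7: r + 6k = 647.721615… → ⌈·⌉ = 648
j=8: r + 7k = 740.952384… → ⌈·⌉ = 741
j=9: r + 8k = 834.183153… → ⌈·⌉ = 835
j=10: r + 9k = 927.413923… → ⌈·⌉ = 928
j=11: r + 10k = 1020.644692… → ⌈·⌉ = 1021
j=12: r + 11k = 1113.875461… → ⌈·⌉ = 1114
j=13: r + 12k = 1207.106230… → ⌈·⌉ = 1208

89, 182, 275, 369, 462, 555, 648, 741, 835, 928, 1021, 1114, 1208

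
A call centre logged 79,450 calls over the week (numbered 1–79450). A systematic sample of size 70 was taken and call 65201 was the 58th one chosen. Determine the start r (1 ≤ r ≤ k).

k = 79450/70 = 1135
r = 65201 − (58−1)×1135 = 65201 − 64695 = 506

506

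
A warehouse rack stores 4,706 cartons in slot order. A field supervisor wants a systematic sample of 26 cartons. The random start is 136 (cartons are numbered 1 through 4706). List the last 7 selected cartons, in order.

k = N/n = 4706/26 = 181
20th selection = 136 + 19×181 = 3575
21st: 3575 + 181 = 3756
22nd: 3756 + 181 = 3937
23rd: 3937 + 181 = 4118
24th: 4118 + 181 = 4299
25th: 4299 + 181 = 4480
26th: 4480 + 181 = 4661

3575, 3756, 3937, 4118, 4299, 4480, 4661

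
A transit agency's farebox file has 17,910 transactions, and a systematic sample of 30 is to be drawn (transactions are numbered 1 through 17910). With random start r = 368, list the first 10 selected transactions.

368, 965, 1562, 2159, 2756, 3353, 3950, 4547, 5144, 5741

k = N/n = 17910/30 = 597
transaction 1: 368
transaction 2: 368 + 597 = 965
transaction 3: 965 + 597 = 1562
transaction 4: 1562 + 597 = 2159
transaction 5: 2159 + 597 = 2756
transaction 6: 2756 + 597 = 3353
transaction 7: 3353 + 597 = 3950
transaction 8: 3950 + 597 = 4547
transaction 9: 4547 + 597 = 5144
transaction 10: 5144 + 597 = 5741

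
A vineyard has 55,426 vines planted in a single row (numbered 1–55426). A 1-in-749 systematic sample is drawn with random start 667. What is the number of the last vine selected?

55344

k = 749
74th selection = r + (74−1)·k = 667 + 73×749 = 667 + 54677 = 55344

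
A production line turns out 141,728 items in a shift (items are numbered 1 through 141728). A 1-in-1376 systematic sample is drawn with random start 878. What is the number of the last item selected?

141230

k = 1376
103rd selection = r + (103−1)·k = 878 + 102×1376 = 878 + 140352 = 141230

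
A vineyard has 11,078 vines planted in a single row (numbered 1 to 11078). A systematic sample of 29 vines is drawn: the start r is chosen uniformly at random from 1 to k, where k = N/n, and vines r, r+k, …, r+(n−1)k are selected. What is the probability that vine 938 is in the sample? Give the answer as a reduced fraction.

1/382

k = 11078/29 = 382.
Vine 938 is selected iff r ≡ 938 (mod 382); exactly one such r in {1,…,382}.
Inclusion probability = 1/382.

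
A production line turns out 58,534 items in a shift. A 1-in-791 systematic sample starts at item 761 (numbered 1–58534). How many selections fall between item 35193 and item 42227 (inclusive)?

k = 791
First selection ≥ 35193: 761 + ⌈(35193−761)/791⌉·791 = 761 + 44×791 = 35565
Last selection ≤ 42227: 761 + ⌊(42227−761)/791⌋·791 = 761 + 52×791 = 41893
Count = 52 − 44 + 1 = 9

9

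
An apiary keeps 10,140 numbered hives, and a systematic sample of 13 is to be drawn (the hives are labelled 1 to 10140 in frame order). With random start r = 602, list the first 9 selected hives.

602, 1382, 2162, 2942, 3722, 4502, 5282, 6062, 6842

k = N/n = 10140/13 = 780
hive 1: 602
hive 2: 602 + 780 = 1382
hive 3: 1382 + 780 = 2162
hive 4: 2162 + 780 = 2942
hive 5: 2942 + 780 = 3722
hive 6: 3722 + 780 = 4502
hive 7: 4502 + 780 = 5282
hive 8: 5282 + 780 = 6062
hive 9: 6062 + 780 = 6842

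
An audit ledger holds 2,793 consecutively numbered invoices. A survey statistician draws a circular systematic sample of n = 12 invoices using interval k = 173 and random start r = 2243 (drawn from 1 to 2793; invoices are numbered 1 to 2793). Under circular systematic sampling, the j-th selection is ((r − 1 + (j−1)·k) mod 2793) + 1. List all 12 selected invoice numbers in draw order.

Selection 1: 2243
Selection 2: 2243 + 173 = 2416
Selection 3: 2416 + 173 = 2589
Selection 4: 2589 + 173 = 2762
Selection 5: 2762 + 173 = 2935 → 2935 − 2793 = 142
Selection 6: 142 + 173 = 315
Selection 7: 315 + 173 = 488
Selection 8: 488 + 173 = 661
Selection 9: 661 + 173 = 834
Selection 10: 834 + 173 = 1007
Selection 11: 1007 + 173 = 1180
Selection 12: 1180 + 173 = 1353

2243, 2416, 2589, 2762, 142, 315, 488, 661, 834, 1007, 1180, 1353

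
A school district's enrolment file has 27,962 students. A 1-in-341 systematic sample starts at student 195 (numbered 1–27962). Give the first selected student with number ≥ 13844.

k = 341
Steps past start: ⌈(13844 − 195)/341⌉ = ⌈13649/341⌉ = 41
Selected student: 195 + 41×341 = 14176

14176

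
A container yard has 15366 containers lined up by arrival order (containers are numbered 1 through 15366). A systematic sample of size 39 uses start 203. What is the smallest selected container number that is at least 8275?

k = 15366/39 = 394
Steps past start: ⌈(8275 − 203)/394⌉ = ⌈8072/394⌉ = 21
Selected container: 203 + 21×394 = 8477

8477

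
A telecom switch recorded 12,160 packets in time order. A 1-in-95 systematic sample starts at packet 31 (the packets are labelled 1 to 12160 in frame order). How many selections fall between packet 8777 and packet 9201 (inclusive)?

4

k = 95
First selection ≥ 8777: 31 + ⌈(8777−31)/95⌉·95 = 31 + 93×95 = 8866
Last selection ≤ 9201: 31 + ⌊(9201−31)/95⌋·95 = 31 + 96×95 = 9151
Count = 96 − 93 + 1 = 4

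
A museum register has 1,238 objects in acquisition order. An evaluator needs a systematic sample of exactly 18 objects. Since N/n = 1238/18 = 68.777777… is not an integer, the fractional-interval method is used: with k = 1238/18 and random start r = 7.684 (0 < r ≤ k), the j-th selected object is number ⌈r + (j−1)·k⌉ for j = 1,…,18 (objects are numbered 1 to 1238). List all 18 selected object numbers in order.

8, 77, 146, 215, 283, 352, 421, 490, 558, 627, 696, 765, 834, 902, 971, 1040, 1109, 1177

j=1: r + 0k = 7.684 → ⌈·⌉ = 8
j=2: r + 1k = 76.461777… → ⌈·⌉ = 77
j=3: r + 2k = 145.239555… → ⌈·⌉ = 146
j=4: r + 3k = 214.017333… → ⌈·⌉ = 215
j=5: r + 4k = 282.795111… → ⌈·⌉ = 283
j=6: r + 5k = 351.572888… → ⌈·⌉ = 352
j=7: r + 6k = 420.350666… → ⌈·⌉ = 421
j=8: r + 7k = 489.128444… → ⌈·⌉ = 490
j=9: r + 8k = 557.906222… → ⌈·⌉ = 558
j=10: r + 9k = 626.684 → ⌈·⌉ = 627
j=11: r + 10k = 695.461777… → ⌈·⌉ = 696
j=12: r + 11k = 764.239555… → ⌈·⌉ = 765
j=13: r + 12k = 833.017333… → ⌈·⌉ = 834
j=14: r + 13k = 901.795111… → ⌈·⌉ = 902
j=15: r + 14k = 970.572888… → ⌈·⌉ = 971
j=16: r + 15k = 1039.350666… → ⌈·⌉ = 1040
j=17: r + 16k = 1108.128444… → ⌈·⌉ = 1109
j=18: r + 17k = 1176.906222… → ⌈·⌉ = 1177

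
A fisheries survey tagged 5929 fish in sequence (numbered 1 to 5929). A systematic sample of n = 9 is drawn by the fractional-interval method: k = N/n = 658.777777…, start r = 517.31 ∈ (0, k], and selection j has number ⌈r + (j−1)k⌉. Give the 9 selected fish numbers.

518, 1177, 1835, 2494, 3153, 3812, 4470, 5129, 5788

j=1: r + 0k = 517.31 → ⌈·⌉ = 518
j=2: r + 1k = 1176.087777… → ⌈·⌉ = 1177
j=3: r + 2k = 1834.865555… → ⌈·⌉ = 1835
j=4: r + 3k = 2493.643333… → ⌈·⌉ = 2494
j=5: r + 4k = 3152.421111… → ⌈·⌉ = 3153
j=6: r + 5k = 3811.198888… → ⌈·⌉ = 3812
j=7: r + 6k = 4469.976666… → ⌈·⌉ = 4470
j=8: r + 7k = 5128.754444… → ⌈·⌉ = 5129
j=9: r + 8k = 5787.532222… → ⌈·⌉ = 5788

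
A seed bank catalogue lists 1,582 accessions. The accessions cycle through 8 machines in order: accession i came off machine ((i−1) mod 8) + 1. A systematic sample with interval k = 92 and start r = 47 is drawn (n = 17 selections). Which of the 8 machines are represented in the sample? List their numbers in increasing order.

3, 7

Consecutive selections differ by k = 92, so their machine numbers differ by 92 mod 8 = 4.
gcd(92, 8) = 4, so the sample visits 8/4 = 2 distinct residues mod 8.
Start 47 is machine 7; the machines hit are 3, 7.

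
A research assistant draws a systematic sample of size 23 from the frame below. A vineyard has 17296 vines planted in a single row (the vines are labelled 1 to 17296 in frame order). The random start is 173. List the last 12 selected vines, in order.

k = N/n = 17296/23 = 752
12th selection = 173 + 11×752 = 8445
13th: 8445 + 752 = 9197
14th: 9197 + 752 = 9949
15th: 9949 + 752 = 10701
16th: 10701 + 752 = 11453
17th: 11453 + 752 = 12205
18th: 12205 + 752 = 12957
19th: 12957 + 752 = 13709
20th: 13709 + 752 = 14461
21st: 14461 + 752 = 15213
22nd: 15213 + 752 = 15965
23rd: 15965 + 752 = 16717

8445, 9197, 9949, 10701, 11453, 12205, 12957, 13709, 14461, 15213, 15965, 16717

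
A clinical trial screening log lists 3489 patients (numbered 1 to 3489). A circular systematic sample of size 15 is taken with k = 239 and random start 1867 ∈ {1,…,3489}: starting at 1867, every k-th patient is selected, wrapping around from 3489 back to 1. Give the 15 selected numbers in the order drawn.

1867, 2106, 2345, 2584, 2823, 3062, 3301, 51, 290, 529, 768, 1007, 1246, 1485, 1724

Selection 1: 1867
Selection 2: 1867 + 239 = 2106
Selection 3: 2106 + 239 = 2345
Selection 4: 2345 + 239 = 2584
Selection 5: 2584 + 239 = 2823
Selection 6: 2823 + 239 = 3062
Selection 7: 3062 + 239 = 3301
Selection 8: 3301 + 239 = 3540 → 3540 − 3489 = 51
Selection 9: 51 + 239 = 290
Selection 10: 290 + 239 = 529
Selection 11: 529 + 239 = 768
Selection 12: 768 + 239 = 1007
Selection 13: 1007 + 239 = 1246
Selection 14: 1246 + 239 = 1485
Selection 15: 1485 + 239 = 1724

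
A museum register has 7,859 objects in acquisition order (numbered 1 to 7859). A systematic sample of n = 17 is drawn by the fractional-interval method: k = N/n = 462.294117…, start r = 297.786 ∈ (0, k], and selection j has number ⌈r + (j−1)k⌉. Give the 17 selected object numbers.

298, 761, 1223, 1685, 2147, 2610, 3072, 3534, 3997, 4459, 4921, 5384, 5846, 6308, 6770, 7233, 7695

j=1: r + 0k = 297.786 → ⌈·⌉ = 298
j=2: r + 1k = 760.080117… → ⌈·⌉ = 761
j=3: r + 2k = 1222.374235… → ⌈·⌉ = 1223
j=4: r + 3k = 1684.668352… → ⌈·⌉ = 1685
j=5: r + 4k = 2146.962470… → ⌈·⌉ = 2147
j=6: r + 5k = 2609.256588… → ⌈·⌉ = 2610
j=7: r + 6k = 3071.550705… → ⌈·⌉ = 3072
j=8: r + 7k = 3533.844823… → ⌈·⌉ = 3534
j=9: r + 8k = 3996.138941… → ⌈·⌉ = 3997
j=10: r + 9k = 4458.433058… → ⌈·⌉ = 4459
j=11: r + 10k = 4920.727176… → ⌈·⌉ = 4921
j=12: r + 11k = 5383.021294… → ⌈·⌉ = 5384
j=13: r + 12k = 5845.315411… → ⌈·⌉ = 5846
j=14: r + 13k = 6307.609529… → ⌈·⌉ = 6308
j=15: r + 14k = 6769.903647… → ⌈·⌉ = 6770
j=16: r + 15k = 7232.197764… → ⌈·⌉ = 7233
j=17: r + 16k = 7694.491882… → ⌈·⌉ = 7695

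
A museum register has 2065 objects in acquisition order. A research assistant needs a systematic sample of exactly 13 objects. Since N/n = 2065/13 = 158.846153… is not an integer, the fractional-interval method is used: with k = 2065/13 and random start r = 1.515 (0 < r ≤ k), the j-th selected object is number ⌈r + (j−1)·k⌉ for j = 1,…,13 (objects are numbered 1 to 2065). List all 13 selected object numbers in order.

2, 161, 320, 479, 637, 796, 955, 1114, 1273, 1432, 1590, 1749, 1908

j=1: r + 0k = 1.515 → ⌈·⌉ = 2
j=2: r + 1k = 160.361153… → ⌈·⌉ = 161
j=3: r + 2k = 319.207307… → ⌈·⌉ = 320
j=4: r + 3k = 478.053461… → ⌈·⌉ = 479
j=5: r + 4k = 636.899615… → ⌈·⌉ = 637
j=6: r + 5k = 795.745769… → ⌈·⌉ = 796
j=7: r + 6k = 954.591923… → ⌈·⌉ = 955
j=8: r + 7k = 1113.438076… → ⌈·⌉ = 1114
j=9: r + 8k = 1272.284230… → ⌈·⌉ = 1273
j=10: r + 9k = 1431.130384… → ⌈·⌉ = 1432
j=11: r + 10k = 1589.976538… → ⌈·⌉ = 1590
j=12: r + 11k = 1748.822692… → ⌈·⌉ = 1749
j=13: r + 12k = 1907.668846… → ⌈·⌉ = 1908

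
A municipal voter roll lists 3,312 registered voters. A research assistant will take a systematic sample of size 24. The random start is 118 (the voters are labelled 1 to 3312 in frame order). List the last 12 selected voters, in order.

1774, 1912, 2050, 2188, 2326, 2464, 2602, 2740, 2878, 3016, 3154, 3292

k = N/n = 3312/24 = 138
13th selection = 118 + 12×138 = 1774
14th: 1774 + 138 = 1912
15th: 1912 + 138 = 2050
16th: 2050 + 138 = 2188
17th: 2188 + 138 = 2326
18th: 2326 + 138 = 2464
19th: 2464 + 138 = 2602
20th: 2602 + 138 = 2740
21st: 2740 + 138 = 2878
22nd: 2878 + 138 = 3016
23rd: 3016 + 138 = 3154
24th: 3154 + 138 = 3292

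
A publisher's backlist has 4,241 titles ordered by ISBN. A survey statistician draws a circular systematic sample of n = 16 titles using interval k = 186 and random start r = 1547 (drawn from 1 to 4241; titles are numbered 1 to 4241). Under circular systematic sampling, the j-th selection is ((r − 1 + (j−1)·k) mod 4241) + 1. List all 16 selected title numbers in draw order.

Selection 1: 1547
Selection 2: 1547 + 186 = 1733
Selection 3: 1733 + 186 = 1919
Selection 4: 1919 + 186 = 2105
Selection 5: 2105 + 186 = 2291
Selection 6: 2291 + 186 = 2477
Selection 7: 2477 + 186 = 2663
Selection 8: 2663 + 186 = 2849
Selection 9: 2849 + 186 = 3035
Selection 10: 3035 + 186 = 3221
Selection 11: 3221 + 186 = 3407
Selection 12: 3407 + 186 = 3593
Selection 13: 3593 + 186 = 3779
Selection 14: 3779 + 186 = 3965
Selection 15: 3965 + 186 = 4151
Selection 16: 4151 + 186 = 4337 → 4337 − 4241 = 96

1547, 1733, 1919, 2105, 2291, 2477, 2663, 2849, 3035, 3221, 3407, 3593, 3779, 3965, 4151, 96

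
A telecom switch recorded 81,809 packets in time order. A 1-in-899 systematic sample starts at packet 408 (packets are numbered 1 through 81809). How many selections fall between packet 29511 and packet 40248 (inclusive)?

k = 899
First selection ≥ 29511: 408 + ⌈(29511−408)/899⌉·899 = 408 + 33×899 = 30075
Last selection ≤ 40248: 408 + ⌊(40248−408)/899⌋·899 = 408 + 44×899 = 39964
Count = 44 − 33 + 1 = 12

12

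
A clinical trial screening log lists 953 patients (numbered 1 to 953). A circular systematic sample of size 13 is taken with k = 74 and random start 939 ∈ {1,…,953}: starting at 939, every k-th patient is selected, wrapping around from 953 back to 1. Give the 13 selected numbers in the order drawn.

Selection 1: 939
Selection 2: 939 + 74 = 1013 → 1013 − 953 = 60
Selection 3: 60 + 74 = 134
Selection 4: 134 + 74 = 208
Selection 5: 208 + 74 = 282
Selection 6: 282 + 74 = 356
Selection 7: 356 + 74 = 430
Selection 8: 430 + 74 = 504
Selection 9: 504 + 74 = 578
Selection 10: 578 + 74 = 652
Selection 11: 652 + 74 = 726
Selection 12: 726 + 74 = 800
Selection 13: 800 + 74 = 874

939, 60, 134, 208, 282, 356, 430, 504, 578, 652, 726, 800, 874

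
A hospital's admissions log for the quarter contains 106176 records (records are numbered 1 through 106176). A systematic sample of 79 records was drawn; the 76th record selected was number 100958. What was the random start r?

158

k = 106176/79 = 1344
r = 100958 − (76−1)×1344 = 100958 − 100800 = 158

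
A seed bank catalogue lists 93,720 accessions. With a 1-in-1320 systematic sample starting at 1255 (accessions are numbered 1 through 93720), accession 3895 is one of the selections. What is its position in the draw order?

3

k = 1320
position = (3895 − 1255)/1320 + 1 = 2640/1320 + 1 = 2 + 1 = 3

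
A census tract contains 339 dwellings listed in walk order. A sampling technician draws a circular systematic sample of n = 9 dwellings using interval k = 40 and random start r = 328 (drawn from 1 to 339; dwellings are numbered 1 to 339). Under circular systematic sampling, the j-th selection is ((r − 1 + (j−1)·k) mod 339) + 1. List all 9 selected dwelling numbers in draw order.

328, 29, 69, 109, 149, 189, 229, 269, 309

Selection 1: 328
Selection 2: 328 + 40 = 368 → 368 − 339 = 29
Selection 3: 29 + 40 = 69
Selection 4: 69 + 40 = 109
Selection 5: 109 + 40 = 149
Selection 6: 149 + 40 = 189
Selection 7: 189 + 40 = 229
Selection 8: 229 + 40 = 269
Selection 9: 269 + 40 = 309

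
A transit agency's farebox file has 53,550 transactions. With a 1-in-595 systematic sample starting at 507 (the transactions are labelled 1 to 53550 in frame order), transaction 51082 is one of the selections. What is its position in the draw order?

86

k = 595
position = (51082 − 507)/595 + 1 = 50575/595 + 1 = 85 + 1 = 86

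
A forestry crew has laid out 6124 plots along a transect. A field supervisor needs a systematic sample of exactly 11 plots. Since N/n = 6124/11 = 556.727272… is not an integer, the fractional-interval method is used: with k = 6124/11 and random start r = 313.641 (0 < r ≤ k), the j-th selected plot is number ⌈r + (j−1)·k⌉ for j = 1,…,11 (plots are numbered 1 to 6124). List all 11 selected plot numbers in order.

j=1: r + 0k = 313.641 → ⌈·⌉ = 314
j=2: r + 1k = 870.368272… → ⌈·⌉ = 871
j=3: r + 2k = 1427.095545… → ⌈·⌉ = 1428
j=4: r + 3k = 1983.822818… → ⌈·⌉ = 1984
j=5: r + 4k = 2540.550090… → ⌈·⌉ = 2541
j=6: r + 5k = 3097.277363… → ⌈·⌉ = 3098
j=7: r + 6k = 3654.004636… → ⌈·⌉ = 3655
j=8: r + 7k = 4210.731909… → ⌈·⌉ = 4211
j=9: r + 8k = 4767.459181… → ⌈·⌉ = 4768
j=10: r + 9k = 5324.186454… → ⌈·⌉ = 5325
j=11: r + 10k = 5880.913727… → ⌈·⌉ = 5881

314, 871, 1428, 1984, 2541, 3098, 3655, 4211, 4768, 5325, 5881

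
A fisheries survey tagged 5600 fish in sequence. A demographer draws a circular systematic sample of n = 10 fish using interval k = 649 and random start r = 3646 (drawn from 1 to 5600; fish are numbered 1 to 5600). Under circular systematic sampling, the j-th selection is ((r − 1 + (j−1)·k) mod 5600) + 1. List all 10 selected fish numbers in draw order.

Selection 1: 3646
Selection 2: 3646 + 649 = 4295
Selection 3: 4295 + 649 = 4944
Selection 4: 4944 + 649 = 5593
Selection 5: 5593 + 649 = 6242 → 6242 − 5600 = 642
Selection 6: 642 + 649 = 1291
Selection 7: 1291 + 649 = 1940
Selection 8: 1940 + 649 = 2589
Selection 9: 2589 + 649 = 3238
Selection 10: 3238 + 649 = 3887

3646, 4295, 4944, 5593, 642, 1291, 1940, 2589, 3238, 3887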